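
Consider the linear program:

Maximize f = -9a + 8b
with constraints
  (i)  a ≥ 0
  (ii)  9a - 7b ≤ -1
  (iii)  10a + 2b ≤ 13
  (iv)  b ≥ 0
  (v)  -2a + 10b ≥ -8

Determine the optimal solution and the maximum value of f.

a = 0, b = 13/2, maximum f = 52

Vertices and f = -9a + 8b:
  (0, 1/7) → f = 8/7
  (0, 13/2) → f = 52
  (89/88, 127/88) → f = 215/88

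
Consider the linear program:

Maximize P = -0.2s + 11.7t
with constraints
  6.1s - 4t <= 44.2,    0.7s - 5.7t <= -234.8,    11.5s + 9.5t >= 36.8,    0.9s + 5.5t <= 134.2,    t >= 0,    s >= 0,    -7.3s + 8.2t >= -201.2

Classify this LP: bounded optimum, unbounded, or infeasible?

infeasible

The boundaries 6.1s - 4t = 44.2 and 0.7s - 5.7t = -234.8 meet at (119114/3197, 146322/3197), but that point violates 0.9s + 5.5t ≤ 134.2. Every candidate vertex is excluded by some other constraint, so the feasible region is empty.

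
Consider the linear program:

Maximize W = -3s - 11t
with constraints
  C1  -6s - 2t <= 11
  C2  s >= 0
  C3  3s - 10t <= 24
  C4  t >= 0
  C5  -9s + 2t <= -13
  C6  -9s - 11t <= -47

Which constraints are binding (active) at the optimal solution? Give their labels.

C4 and C6

Extreme points and W = -3s - 11t:
  (8, 0) → W = -24
  (47/9, 0) → W = -47/3
  (79/39, 34/13) → W = -453/13
The feasible region is unbounded (it extends along (2, 9), (10, 3)), but W strictly decreases along every unbounded feasible direction, so there is no improving ray and the maximum is attained at a vertex.

The maximum is at (47/9, 0). Substituting into each constraint, equality holds for C4 and C6; the remaining constraints have slack.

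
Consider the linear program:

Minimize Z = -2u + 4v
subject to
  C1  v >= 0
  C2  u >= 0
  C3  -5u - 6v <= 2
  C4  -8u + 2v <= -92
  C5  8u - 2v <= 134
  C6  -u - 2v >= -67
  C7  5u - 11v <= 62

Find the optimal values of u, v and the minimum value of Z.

u = 225/13, v = 29/13, minimum Z = -334/13

Feasible corners and Z = -2u + 4v:
  (23/2, 0) → Z = -23
  (62/5, 0) → Z = -124/5
  (53/3, 74/3) → Z = 190/3
  (67/3, 67/3) → Z = 134/3
  (225/13, 29/13) → Z = -334/13

At the optimal vertex, 8u - 2v = 134 and 5u - 11v = 62.
Solving simultaneously gives u = 225/13, v = 29/13.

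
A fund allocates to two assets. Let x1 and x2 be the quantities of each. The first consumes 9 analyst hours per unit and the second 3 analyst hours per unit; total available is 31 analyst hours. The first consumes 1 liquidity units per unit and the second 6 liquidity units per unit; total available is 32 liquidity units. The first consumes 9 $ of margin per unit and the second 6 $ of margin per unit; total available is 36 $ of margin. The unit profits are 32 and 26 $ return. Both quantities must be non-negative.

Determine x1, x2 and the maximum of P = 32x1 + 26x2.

Feasible corners and P = 32x1 + 26x2:
  (0, 0) → P = 0
  (0, 16/3) → P = 416/3
  (31/9, 0) → P = 992/9
  (26/9, 5/3) → P = 1222/9
  (1/2, 21/4) → P = 305/2

The binding constraints are x1 + 6x2 = 32 and 9x1 + 6x2 = 36.
Solving simultaneously gives x1 = 1/2, x2 = 21/4.

x1 = 1/2, x2 = 21/4, maximum P = 305/2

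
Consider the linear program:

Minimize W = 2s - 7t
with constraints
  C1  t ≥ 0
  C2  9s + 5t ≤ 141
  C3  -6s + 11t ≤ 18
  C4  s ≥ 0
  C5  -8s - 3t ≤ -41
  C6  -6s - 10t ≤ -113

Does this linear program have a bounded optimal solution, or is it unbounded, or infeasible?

Corner points and W = 2s - 7t:
  (487/43, 336/43) → W = -1378/43
  (169/12, 57/20) → W = 493/60
  (1063/126, 131/21) → W = -1688/63
The feasible region has finitely many vertices and no improving ray; the minimum is -1378/43 at (487/43, 336/43).

bounded optimum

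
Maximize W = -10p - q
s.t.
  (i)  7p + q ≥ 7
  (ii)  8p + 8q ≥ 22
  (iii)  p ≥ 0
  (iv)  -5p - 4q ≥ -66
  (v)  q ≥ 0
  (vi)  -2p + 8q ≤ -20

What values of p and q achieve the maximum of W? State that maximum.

p = 10, q = 0, maximum W = -100

Vertices and W = -10p - q:
  (66/5, 0) → W = -132
  (38/3, 2/3) → W = -382/3
  (10, 0) → W = -100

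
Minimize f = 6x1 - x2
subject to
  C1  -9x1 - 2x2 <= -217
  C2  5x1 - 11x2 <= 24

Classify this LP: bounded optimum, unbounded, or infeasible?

unbounded

From the feasible point (2435/109, 869/109), moving in the direction (-2, 9) keeps every constraint satisfied while f decreases without bound.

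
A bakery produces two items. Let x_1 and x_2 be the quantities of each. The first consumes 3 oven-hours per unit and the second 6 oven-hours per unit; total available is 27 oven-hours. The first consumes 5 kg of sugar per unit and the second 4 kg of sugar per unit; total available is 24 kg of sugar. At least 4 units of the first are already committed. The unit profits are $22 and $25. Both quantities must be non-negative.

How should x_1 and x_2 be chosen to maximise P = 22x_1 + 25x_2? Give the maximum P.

Vertices and P = 22x_1 + 25x_2:
  (24/5, 0) → P = 528/5
  (4, 0) → P = 88
  (4, 1) → P = 113

x_1 = 4, x_2 = 1, maximum P = 113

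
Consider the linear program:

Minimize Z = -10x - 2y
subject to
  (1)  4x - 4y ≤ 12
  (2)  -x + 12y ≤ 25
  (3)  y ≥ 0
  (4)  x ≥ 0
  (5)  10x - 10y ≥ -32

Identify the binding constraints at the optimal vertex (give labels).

Feasible corners and Z = -10x - 2y:
  (61/11, 28/11) → Z = -666/11
  (3, 0) → Z = -30
  (0, 25/12) → Z = -25/6
  (0, 0) → Z = 0

The minimum is at (61/11, 28/11). Substituting into each constraint, equality holds for (1) and (2); the remaining constraints have slack.

(1) and (2)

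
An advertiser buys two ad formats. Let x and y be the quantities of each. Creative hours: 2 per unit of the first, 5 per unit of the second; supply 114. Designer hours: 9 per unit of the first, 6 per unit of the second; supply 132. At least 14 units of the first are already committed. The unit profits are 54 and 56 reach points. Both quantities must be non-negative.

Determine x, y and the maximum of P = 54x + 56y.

Extreme points and P = 54x + 56y:
  (44/3, 0) → P = 792
  (14, 0) → P = 756
  (14, 1) → P = 812

The binding constraints are 9x + 6y = 132 and x = 14.
Solving simultaneously gives x = 14, y = 1.

x = 14, y = 1, maximum P = 812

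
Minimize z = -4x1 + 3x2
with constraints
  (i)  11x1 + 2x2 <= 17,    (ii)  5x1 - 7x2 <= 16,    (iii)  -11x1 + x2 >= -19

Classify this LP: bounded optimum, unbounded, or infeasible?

bounded optimum

Extreme points and z = -4x1 + 3x2:
  (5/3, -2/3) → z = -26/3
  (13/8, -9/8) → z = -79/8
The feasible region has finitely many vertices and no improving ray; the minimum is -79/8 at (13/8, -9/8).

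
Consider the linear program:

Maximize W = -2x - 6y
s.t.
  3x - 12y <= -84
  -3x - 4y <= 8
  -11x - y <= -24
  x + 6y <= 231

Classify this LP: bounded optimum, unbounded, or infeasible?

bounded optimum

Extreme points and W = -2x - 6y:
  (68/45, 332/45) → W = -2128/45
  (378/5, 259/10) → W = -1533/5
  (-87/65, 2517/65) → W = -14928/65
The feasible region has finitely many vertices and no improving ray; the maximum is -2128/45 at (68/45, 332/45).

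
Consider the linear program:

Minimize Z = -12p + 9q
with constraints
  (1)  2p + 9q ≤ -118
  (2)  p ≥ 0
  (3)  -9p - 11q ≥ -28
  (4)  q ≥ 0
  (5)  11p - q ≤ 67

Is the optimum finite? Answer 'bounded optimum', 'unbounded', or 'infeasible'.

The boundaries 2p + 9q = -118 and p = 0 meet at (0, -118/9), but that point violates q ≥ 0. Every candidate vertex is excluded by some other constraint, so the feasible region is empty.

infeasible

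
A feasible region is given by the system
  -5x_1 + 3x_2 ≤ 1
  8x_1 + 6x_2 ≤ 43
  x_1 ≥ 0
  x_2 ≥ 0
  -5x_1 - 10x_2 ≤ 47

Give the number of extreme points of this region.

Intersecting each pair of boundary lines and keeping only the points that satisfy every inequality leaves:
  (41/18, 223/54)
  (0, 1/3)
  (43/8, 0)
  (0, 0)

4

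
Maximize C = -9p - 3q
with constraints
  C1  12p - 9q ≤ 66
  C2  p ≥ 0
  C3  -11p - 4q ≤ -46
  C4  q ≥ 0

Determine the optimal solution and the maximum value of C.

p = 0, q = 23/2, maximum C = -69/2

Extreme points and C = -9p - 3q:
  (11/2, 0) → C = -99/2
  (0, 23/2) → C = -69/2
  (46/11, 0) → C = -414/11
The feasible region is unbounded (it extends along (0, 1), (3, 4)), but C strictly decreases along every unbounded feasible direction, so there is no improving ray and the maximum is attained at a vertex.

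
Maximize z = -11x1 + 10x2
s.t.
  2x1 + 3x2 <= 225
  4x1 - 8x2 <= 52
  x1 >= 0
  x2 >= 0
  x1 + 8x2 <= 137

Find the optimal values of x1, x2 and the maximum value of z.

x1 = 0, x2 = 137/8, maximum z = 685/4

Vertices and z = -11x1 + 10x2:
  (13, 0) → z = -143
  (189/5, 62/5) → z = -1459/5
  (0, 0) → z = 0
  (0, 137/8) → z = 685/4

At the optimal vertex, x1 = 0 and x1 + 8x2 = 137.
Solving simultaneously gives x1 = 0, x2 = 137/8.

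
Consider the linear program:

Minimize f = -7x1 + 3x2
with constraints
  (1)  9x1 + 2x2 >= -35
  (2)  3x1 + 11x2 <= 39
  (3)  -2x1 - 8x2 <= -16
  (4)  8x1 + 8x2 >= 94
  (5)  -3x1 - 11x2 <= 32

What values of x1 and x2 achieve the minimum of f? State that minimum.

x1 = 68, x2 = -15, minimum f = -521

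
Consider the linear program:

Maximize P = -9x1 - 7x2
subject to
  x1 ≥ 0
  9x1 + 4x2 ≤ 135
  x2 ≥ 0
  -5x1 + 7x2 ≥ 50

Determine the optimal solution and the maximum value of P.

x1 = 0, x2 = 50/7, maximum P = -50

Feasible corners and P = -9x1 - 7x2:
  (0, 135/4) → P = -945/4
  (0, 50/7) → P = -50
  (745/83, 1125/83) → P = -14580/83

The binding constraints are x1 = 0 and -5x1 + 7x2 = 50.
Solving simultaneously gives x1 = 0, x2 = 50/7.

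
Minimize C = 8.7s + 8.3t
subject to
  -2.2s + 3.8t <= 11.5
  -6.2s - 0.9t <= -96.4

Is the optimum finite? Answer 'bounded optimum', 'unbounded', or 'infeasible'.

unbounded

From the feasible point (35597/2554, 14169/1277), moving in the direction (0.9, -6.2) keeps every constraint satisfied while C decreases without bound.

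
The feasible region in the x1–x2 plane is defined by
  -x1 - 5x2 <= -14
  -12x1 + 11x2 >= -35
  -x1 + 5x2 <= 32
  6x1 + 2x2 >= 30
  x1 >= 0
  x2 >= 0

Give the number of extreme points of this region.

The feasible vertices (each the meet of two boundaries and inside every other half-plane) are:
  (329/71, 133/71)
  (61/14, 27/14)
  (527/49, 419/49)
  (43/16, 111/16)

4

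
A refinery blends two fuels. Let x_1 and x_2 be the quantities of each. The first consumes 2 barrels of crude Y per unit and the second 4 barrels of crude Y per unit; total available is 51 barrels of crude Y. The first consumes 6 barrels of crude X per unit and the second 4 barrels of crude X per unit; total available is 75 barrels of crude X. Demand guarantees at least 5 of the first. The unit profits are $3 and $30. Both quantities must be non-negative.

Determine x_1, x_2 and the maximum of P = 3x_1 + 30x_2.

x_1 = 5, x_2 = 41/4, maximum P = 645/2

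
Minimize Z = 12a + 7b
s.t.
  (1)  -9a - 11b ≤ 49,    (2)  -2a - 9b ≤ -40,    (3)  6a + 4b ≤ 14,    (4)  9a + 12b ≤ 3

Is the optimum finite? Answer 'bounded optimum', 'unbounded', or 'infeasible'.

Extreme points and Z = 12a + 7b:
  (-881/59, 458/59) → Z = -7366/59
  (-69, 52) → Z = -464
  (-151/19, 118/19) → Z = -986/19
The feasible region has finitely many vertices and no improving ray; the minimum is -464 at (-69, 52).

bounded optimum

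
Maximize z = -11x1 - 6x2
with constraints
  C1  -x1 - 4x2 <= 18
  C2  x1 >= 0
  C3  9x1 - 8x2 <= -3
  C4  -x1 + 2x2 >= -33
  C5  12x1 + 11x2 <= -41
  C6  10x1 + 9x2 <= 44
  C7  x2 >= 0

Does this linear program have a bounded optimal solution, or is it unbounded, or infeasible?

The boundaries -x1 - 4x2 = 18 and x2 = 0 meet at (-18, 0), but that point violates x1 ≥ 0. Every candidate vertex is excluded by some other constraint, so the feasible region is empty.

infeasible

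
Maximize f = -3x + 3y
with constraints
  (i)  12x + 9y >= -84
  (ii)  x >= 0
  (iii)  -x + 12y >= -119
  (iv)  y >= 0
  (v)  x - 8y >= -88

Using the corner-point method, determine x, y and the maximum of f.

Extreme points and f = -3x + 3y:
  (0, 0) → f = 0
  (0, 11) → f = 33
  (119, 0) → f = -357
The feasible region is unbounded (it extends along (12, 1), (8, 1)), but f strictly decreases along every unbounded feasible direction, so there is no improving ray and the maximum is attained at a vertex.

x = 0, y = 11, maximum f = 33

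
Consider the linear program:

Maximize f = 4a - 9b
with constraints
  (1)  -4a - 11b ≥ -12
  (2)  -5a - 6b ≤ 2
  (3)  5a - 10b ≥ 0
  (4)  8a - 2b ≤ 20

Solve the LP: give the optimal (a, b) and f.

a = 2, b = -2, maximum f = 26

Feasible corners and f = 4a - 9b:
  (24/19, 12/19) → f = -12/19
  (61/24, 1/6) → f = 26/3
  (-1/4, -1/8) → f = 1/8
  (2, -2) → f = 26

At the optimal vertex, -5a - 6b = 2 and 8a - 2b = 20.
Solving simultaneously gives a = 2, b = -2.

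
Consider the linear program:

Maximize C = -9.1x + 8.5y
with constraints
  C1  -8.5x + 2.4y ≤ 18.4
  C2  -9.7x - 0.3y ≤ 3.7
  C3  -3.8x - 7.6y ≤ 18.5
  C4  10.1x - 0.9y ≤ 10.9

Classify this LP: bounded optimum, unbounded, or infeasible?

bounded optimum

Corner points and C = -9.1x + 8.5y:
  (-160/287, 4901/861) → C = 92053/1722
  (1424/553, 9283/553) → C = 659471/5530
  (-2257/7258, -16539/7258) → C = -300107/18145
  (6619/8018, -22827/8018) → C = -635656/20045
The feasible region has finitely many vertices and no improving ray; the maximum is 659471/5530 at (1424/553, 9283/553).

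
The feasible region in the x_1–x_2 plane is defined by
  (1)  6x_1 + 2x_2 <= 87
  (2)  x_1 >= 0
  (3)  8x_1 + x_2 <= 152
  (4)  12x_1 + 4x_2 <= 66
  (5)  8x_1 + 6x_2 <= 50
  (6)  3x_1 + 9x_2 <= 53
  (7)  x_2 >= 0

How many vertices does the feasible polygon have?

5

The feasible vertices (each the meet of two boundaries and inside every other half-plane) are:
  (0, 53/9)
  (0, 0)
  (49/10, 9/5)
  (11/2, 0)
  (22/9, 137/27)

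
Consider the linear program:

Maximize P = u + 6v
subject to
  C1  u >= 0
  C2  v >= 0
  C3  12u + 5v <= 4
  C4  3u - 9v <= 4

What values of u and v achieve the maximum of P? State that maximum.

u = 0, v = 4/5, maximum P = 24/5

Vertices and P = u + 6v:
  (0, 0) → P = 0
  (0, 4/5) → P = 24/5
  (1/3, 0) → P = 1/3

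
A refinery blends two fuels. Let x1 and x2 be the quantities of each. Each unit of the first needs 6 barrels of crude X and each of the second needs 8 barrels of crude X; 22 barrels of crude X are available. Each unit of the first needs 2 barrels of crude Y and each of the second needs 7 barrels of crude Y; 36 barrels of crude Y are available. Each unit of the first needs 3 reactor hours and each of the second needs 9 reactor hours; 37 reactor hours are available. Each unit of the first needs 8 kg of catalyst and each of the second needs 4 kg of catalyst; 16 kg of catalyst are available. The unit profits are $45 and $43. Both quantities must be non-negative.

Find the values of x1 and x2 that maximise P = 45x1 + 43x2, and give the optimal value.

x1 = 1, x2 = 2, maximum P = 131

Corner points and P = 45x1 + 43x2:
  (0, 0) → P = 0
  (0, 11/4) → P = 473/4
  (2, 0) → P = 90
  (1, 2) → P = 131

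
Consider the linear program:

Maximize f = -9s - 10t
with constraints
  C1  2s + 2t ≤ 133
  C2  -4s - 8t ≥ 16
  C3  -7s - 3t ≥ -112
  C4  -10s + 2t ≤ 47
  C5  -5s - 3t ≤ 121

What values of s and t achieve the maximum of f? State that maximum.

The binding constraints are -7s - 3t = -112 and -5s - 3t = 121.
Solving simultaneously gives s = 233/2, t = -469/2.

s = 233/2, t = -469/2, maximum f = 2593/2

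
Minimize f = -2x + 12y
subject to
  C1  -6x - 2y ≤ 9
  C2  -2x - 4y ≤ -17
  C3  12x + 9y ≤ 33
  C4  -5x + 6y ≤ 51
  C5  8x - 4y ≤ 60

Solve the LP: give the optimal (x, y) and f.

Feasible corners and f = -2x + 12y:
  (-7/10, 23/5) → f = 283/5
  (-51/16, 187/32) → f = 153/2
  (-29/13, 259/39) → f = 1094/13

x = -7/10, y = 23/5, minimum f = 283/5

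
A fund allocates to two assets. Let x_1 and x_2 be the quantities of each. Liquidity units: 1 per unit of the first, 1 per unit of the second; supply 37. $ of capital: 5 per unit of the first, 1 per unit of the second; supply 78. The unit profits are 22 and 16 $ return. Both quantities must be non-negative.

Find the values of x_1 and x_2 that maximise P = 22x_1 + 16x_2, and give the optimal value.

Feasible corners and P = 22x_1 + 16x_2:
  (0, 0) → P = 0
  (0, 37) → P = 592
  (78/5, 0) → P = 1716/5
  (41/4, 107/4) → P = 1307/2

x_1 = 41/4, x_2 = 107/4, maximum P = 1307/2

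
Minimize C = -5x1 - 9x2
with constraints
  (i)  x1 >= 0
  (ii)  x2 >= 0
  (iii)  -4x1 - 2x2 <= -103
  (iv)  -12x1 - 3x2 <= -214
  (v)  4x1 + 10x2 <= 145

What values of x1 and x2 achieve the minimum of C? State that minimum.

x1 = 145/4, x2 = 0, minimum C = -725/4

Extreme points and C = -5x1 - 9x2:
  (103/4, 0) → C = -515/4
  (145/4, 0) → C = -725/4
  (185/8, 21/4) → C = -1303/8

The optimum lies where x2 = 0 and 4x1 + 10x2 = 145.
Solving simultaneously gives x1 = 145/4, x2 = 0.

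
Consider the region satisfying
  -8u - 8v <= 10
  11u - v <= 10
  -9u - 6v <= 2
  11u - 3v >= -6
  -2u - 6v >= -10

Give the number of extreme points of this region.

4

The feasible vertices (each the meet of two boundaries and inside every other half-plane) are:
  (58/75, -112/75)
  (35/34, 45/34)
  (-14/31, 32/93)
  (-1/12, 61/36)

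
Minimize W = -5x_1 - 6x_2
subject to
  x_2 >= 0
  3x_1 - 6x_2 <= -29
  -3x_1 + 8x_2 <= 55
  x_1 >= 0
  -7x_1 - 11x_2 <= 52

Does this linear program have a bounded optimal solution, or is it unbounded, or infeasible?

bounded optimum

Extreme points and W = -5x_1 - 6x_2:
  (49/3, 13) → W = -479/3
  (0, 29/6) → W = -29
  (0, 55/8) → W = -165/4
The feasible region has finitely many vertices and no improving ray; the minimum is -479/3 at (49/3, 13).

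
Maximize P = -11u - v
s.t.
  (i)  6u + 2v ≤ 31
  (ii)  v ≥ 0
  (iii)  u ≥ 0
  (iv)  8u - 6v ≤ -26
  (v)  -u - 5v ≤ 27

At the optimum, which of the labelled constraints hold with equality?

(iii) and (iv)

Vertices and P = -11u - v:
  (0, 31/2) → P = -31/2
  (67/26, 101/13) → P = -939/26
  (0, 13/3) → P = -13/3

The maximum is at (0, 13/3). Substituting into each constraint, equality holds for (iii) and (iv); the remaining constraints have slack.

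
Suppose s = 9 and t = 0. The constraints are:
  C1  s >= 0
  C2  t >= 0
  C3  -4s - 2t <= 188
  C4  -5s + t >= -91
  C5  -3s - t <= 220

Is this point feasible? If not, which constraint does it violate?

feasible

C1: 9 ≥ 0 ✓
C2: 0 ≥ 0 ✓
C3: -36 ≤ 188 ✓
C4: -45 ≥ -91 ✓
C5: -27 ≤ 220 ✓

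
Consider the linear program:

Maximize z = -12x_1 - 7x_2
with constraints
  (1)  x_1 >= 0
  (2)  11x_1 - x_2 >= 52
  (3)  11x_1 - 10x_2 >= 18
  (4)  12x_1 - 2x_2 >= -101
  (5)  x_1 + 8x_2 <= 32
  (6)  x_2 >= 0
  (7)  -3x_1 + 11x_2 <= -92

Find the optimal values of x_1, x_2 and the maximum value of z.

x_1 = 92/3, x_2 = 0, maximum z = -368

Extreme points and z = -12x_1 - 7x_2:
  (32, 0) → z = -384
  (1088/35, 4/35) → z = -13084/35
  (92/3, 0) → z = -368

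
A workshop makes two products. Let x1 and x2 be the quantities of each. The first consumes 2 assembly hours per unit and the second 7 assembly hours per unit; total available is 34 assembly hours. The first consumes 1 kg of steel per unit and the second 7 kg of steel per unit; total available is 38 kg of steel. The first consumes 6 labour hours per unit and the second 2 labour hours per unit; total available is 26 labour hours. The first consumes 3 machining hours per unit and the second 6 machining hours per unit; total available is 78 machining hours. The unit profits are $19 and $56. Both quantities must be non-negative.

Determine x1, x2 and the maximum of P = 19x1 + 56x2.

x1 = 3, x2 = 4, maximum P = 281

Vertices and P = 19x1 + 56x2:
  (0, 0) → P = 0
  (0, 34/7) → P = 272
  (13/3, 0) → P = 247/3
  (3, 4) → P = 281

The optimum lies where 2x1 + 7x2 = 34 and 6x1 + 2x2 = 26.
Solving simultaneously gives x1 = 3, x2 = 4.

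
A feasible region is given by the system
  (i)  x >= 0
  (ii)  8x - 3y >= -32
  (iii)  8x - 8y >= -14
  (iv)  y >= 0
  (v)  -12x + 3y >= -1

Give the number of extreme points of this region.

The feasible vertices (each the meet of two boundaries and inside every other half-plane) are:
  (0, 7/4)
  (0, 0)
  (25/36, 22/9)
  (1/12, 0)

4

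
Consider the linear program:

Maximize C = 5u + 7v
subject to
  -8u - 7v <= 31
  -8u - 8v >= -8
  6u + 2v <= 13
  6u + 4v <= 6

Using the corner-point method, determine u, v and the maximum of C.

u = -38, v = 39, maximum C = 83

Extreme points and C = 5u + 7v:
  (-38, 39) → C = 83
  (153/26, -145/13) → C = -1265/26
  (1, 0) → C = 5
  (10/3, -7/2) → C = -47/6

At the optimal vertex, -8u - 7v = 31 and -8u - 8v = -8.
Solving simultaneously gives u = -38, v = 39.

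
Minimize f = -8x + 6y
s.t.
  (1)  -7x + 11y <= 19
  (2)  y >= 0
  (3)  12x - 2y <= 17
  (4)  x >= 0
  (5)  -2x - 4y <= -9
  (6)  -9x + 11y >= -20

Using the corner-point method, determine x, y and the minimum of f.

x = 43/26, y = 37/26, minimum f = -61/13

The binding constraints are 12x - 2y = 17 and -2x - 4y = -9.
Solving simultaneously gives x = 43/26, y = 37/26.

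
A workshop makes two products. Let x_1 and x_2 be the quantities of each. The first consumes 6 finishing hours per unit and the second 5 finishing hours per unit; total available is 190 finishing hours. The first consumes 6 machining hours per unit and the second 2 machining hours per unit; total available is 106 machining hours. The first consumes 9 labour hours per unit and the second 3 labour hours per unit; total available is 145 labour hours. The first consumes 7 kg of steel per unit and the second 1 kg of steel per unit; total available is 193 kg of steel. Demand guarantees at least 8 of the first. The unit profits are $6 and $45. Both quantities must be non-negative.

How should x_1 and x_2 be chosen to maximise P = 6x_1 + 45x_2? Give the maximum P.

x_1 = 8, x_2 = 73/3, maximum P = 1143

Extreme points and P = 6x_1 + 45x_2:
  (145/9, 0) → P = 290/3
  (8, 0) → P = 48
  (8, 73/3) → P = 1143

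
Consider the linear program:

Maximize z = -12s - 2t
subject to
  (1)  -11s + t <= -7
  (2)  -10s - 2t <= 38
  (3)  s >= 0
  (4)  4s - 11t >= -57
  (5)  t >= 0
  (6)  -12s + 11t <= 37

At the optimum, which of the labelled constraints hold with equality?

(1) and (5)

Extreme points and z = -12s - 2t:
  (7/11, 0) → z = -84/11
  (114/109, 491/109) → z = -2350/109
  (5/2, 67/11) → z = -464/11
The feasible region is unbounded (it extends along (1, 0), (11, 4)), but z strictly decreases along every unbounded feasible direction, so there is no improving ray and the maximum is attained at a vertex.

The maximum is at (7/11, 0). Substituting into each constraint, equality holds for (1) and (5); the remaining constraints have slack.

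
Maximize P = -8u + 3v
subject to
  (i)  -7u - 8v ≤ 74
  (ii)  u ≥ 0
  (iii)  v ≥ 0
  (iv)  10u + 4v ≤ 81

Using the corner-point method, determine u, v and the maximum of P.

Corner points and P = -8u + 3v:
  (0, 0) → P = 0
  (0, 81/4) → P = 243/4
  (81/10, 0) → P = -324/5

u = 0, v = 81/4, maximum P = 243/4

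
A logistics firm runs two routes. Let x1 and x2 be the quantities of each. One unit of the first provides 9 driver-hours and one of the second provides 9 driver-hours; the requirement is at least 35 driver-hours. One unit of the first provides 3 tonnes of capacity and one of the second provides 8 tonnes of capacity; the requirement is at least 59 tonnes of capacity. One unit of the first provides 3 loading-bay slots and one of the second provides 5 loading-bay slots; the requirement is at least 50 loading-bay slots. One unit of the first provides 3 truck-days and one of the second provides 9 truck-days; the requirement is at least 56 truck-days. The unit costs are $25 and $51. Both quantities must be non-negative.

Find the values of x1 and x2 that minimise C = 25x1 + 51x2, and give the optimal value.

x1 = 35/3, x2 = 3, minimum C = 1334/3

Vertices and C = 25x1 + 51x2:
  (0, 10) → C = 510
  (59/3, 0) → C = 1475/3
  (35/3, 3) → C = 1334/3
The feasible region is unbounded (it extends along (0, 1), (1, 0)), but C strictly increases along every unbounded feasible direction, so there is no improving ray and the minimum is attained at a vertex.

The binding constraints are 3x1 + 8x2 = 59 and 3x1 + 5x2 = 50.
Solving simultaneously gives x1 = 35/3, x2 = 3.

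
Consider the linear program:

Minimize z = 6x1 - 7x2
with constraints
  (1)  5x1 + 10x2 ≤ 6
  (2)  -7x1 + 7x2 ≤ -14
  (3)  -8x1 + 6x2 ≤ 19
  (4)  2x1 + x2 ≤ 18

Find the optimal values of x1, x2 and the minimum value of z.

x1 = 26/15, x2 = -4/15, minimum z = 184/15

Vertices and z = 6x1 - 7x2:
  (26/15, -4/15) → z = 184/15
  (58/5, -26/5) → z = 106
  (-31/2, -35/2) → z = 59/2
The feasible region is unbounded (it extends along (-3, -4), (1, -2)), but z strictly increases along every unbounded feasible direction, so there is no improving ray and the minimum is attained at a vertex.

At the optimal vertex, 5x1 + 10x2 = 6 and -7x1 + 7x2 = -14.
Solving simultaneously gives x1 = 26/15, x2 = -4/15.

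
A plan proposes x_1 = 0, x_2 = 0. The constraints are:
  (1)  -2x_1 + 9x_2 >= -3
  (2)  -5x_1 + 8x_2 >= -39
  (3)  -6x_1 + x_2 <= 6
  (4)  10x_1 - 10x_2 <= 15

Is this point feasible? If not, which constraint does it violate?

(1): 0 ≥ -3 ✓
(2): 0 ≥ -39 ✓
(3): 0 ≤ 6 ✓
(4): 0 ≤ 15 ✓

feasible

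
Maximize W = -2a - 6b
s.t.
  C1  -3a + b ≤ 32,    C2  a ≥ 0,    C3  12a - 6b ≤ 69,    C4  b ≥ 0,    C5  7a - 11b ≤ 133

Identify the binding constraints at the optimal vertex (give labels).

Corner points and W = -2a - 6b:
  (0, 32) → W = -192
  (0, 0) → W = 0
  (23/4, 0) → W = -23/2
The feasible region is unbounded (it extends along (1, 2), (1, 3)), but W strictly decreases along every unbounded feasible direction, so there is no improving ray and the maximum is attained at a vertex.

The maximum is at (0, 0). Substituting into each constraint, equality holds for C2 and C4; the remaining constraints have slack.

C2 and C4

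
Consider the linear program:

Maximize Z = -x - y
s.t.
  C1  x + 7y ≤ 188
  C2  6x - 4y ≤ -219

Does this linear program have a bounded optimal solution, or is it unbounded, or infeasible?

From the feasible point (-781/46, 1347/46), moving in the direction (-7, 1) keeps every constraint satisfied while Z increases without bound.

unbounded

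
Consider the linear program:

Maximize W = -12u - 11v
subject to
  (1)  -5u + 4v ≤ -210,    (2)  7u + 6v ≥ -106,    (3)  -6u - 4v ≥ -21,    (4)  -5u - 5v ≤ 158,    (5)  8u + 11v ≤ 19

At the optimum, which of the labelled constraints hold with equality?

(2) and (3)

Vertices and W = -12u - 11v:
  (418/29, -1000/29) → W = 5984/29
  (21, -105/4) → W = 147/4
  (275/4, -783/8) → W = 2013/8

The maximum is at (275/4, -783/8). Substituting into each constraint, equality holds for (2) and (3); the remaining constraints have slack.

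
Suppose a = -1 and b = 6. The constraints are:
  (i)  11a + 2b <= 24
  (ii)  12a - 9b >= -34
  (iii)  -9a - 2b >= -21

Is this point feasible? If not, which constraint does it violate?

Constraint (ii): 12a - 9b = -66, which is not ≥ -34. All other constraints are satisfied.

not feasible — violates (ii)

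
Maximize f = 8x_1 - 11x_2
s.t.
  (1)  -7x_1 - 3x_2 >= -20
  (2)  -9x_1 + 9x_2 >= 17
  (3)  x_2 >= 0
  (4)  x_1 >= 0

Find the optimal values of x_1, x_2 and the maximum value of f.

Corner points and f = 8x_1 - 11x_2:
  (43/30, 299/90) → f = -2257/90
  (0, 20/3) → f = -220/3
  (0, 17/9) → f = -187/9

The optimum lies where -9x_1 + 9x_2 = 17 and x_1 = 0.
Solving simultaneously gives x_1 = 0, x_2 = 17/9.

x_1 = 0, x_2 = 17/9, maximum f = -187/9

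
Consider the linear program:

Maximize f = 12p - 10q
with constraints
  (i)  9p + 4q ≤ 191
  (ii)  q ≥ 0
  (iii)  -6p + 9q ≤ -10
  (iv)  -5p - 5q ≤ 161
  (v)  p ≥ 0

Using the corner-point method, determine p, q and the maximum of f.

p = 191/9, q = 0, maximum f = 764/3

Feasible corners and f = 12p - 10q:
  (191/9, 0) → f = 764/3
  (1759/105, 352/35) → f = 3516/35
  (5/3, 0) → f = 20

The optimum lies where 9p + 4q = 191 and q = 0.
Solving simultaneously gives p = 191/9, q = 0.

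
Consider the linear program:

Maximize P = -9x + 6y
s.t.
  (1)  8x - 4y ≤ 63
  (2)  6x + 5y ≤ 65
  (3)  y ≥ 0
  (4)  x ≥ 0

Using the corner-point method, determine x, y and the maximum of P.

Corner points and P = -9x + 6y:
  (575/64, 71/32) → P = -4323/64
  (63/8, 0) → P = -567/8
  (0, 13) → P = 78
  (0, 0) → P = 0

x = 0, y = 13, maximum P = 78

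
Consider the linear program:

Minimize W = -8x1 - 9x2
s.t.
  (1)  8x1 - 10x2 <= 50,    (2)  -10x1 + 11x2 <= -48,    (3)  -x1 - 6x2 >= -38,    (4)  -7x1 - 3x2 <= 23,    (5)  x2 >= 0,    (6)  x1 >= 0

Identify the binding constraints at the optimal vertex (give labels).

Corner points and W = -8x1 - 9x2:
  (340/29, 127/29) → W = -3863/29
  (25/4, 0) → W = -50
  (706/71, 332/71) → W = -8636/71
  (24/5, 0) → W = -192/5

The minimum is at (340/29, 127/29). Substituting into each constraint, equality holds for (1) and (3); the remaining constraints have slack.

(1) and (3)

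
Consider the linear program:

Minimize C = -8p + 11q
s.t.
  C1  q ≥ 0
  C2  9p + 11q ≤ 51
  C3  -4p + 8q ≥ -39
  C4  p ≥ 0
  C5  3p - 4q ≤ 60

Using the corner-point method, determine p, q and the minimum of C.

Vertices and C = -8p + 11q:
  (17/3, 0) → C = -136/3
  (0, 0) → C = 0
  (0, 51/11) → C = 51

p = 17/3, q = 0, minimum C = -136/3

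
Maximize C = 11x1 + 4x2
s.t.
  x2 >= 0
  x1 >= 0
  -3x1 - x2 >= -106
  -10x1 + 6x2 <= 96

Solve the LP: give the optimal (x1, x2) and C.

x1 = 135/7, x2 = 337/7, maximum C = 2833/7

Feasible corners and C = 11x1 + 4x2:
  (0, 0) → C = 0
  (106/3, 0) → C = 1166/3
  (0, 16) → C = 64
  (135/7, 337/7) → C = 2833/7

At the optimal vertex, -3x1 - x2 = -106 and -10x1 + 6x2 = 96.
Solving simultaneously gives x1 = 135/7, x2 = 337/7.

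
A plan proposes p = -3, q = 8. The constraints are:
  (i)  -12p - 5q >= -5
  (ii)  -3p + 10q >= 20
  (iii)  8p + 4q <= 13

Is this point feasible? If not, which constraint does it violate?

feasible

(i): -4 ≥ -5 ✓
(ii): 89 ≥ 20 ✓
(iii): 8 ≤ 13 ✓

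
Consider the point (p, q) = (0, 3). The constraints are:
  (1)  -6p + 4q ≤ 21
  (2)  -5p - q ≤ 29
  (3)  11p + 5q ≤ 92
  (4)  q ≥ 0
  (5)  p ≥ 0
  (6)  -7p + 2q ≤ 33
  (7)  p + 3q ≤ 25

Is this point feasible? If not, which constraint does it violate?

feasible

(1): 12 ≤ 21 ✓
(2): -3 ≤ 29 ✓
(3): 15 ≤ 92 ✓
(4): 3 ≥ 0 ✓
(5): 0 ≥ 0 ✓
(6): 6 ≤ 33 ✓
(7): 9 ≤ 25 ✓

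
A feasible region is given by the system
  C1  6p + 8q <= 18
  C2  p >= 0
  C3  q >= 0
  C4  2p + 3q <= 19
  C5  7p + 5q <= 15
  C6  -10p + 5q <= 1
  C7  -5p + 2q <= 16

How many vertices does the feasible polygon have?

Intersecting each pair of boundary lines and keeping only the points that satisfy every inequality leaves:
  (15/13, 18/13)
  (41/55, 93/55)
  (0, 0)
  (0, 1/5)
  (15/7, 0)

5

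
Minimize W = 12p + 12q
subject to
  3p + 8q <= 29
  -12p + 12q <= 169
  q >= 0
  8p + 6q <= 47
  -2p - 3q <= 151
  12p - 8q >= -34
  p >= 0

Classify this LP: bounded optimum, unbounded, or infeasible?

Vertices and W = 12p + 12q:
  (101/23, 91/46) → W = 1758/23
  (0, 29/8) → W = 87/2
  (47/8, 0) → W = 141/2
  (0, 0) → W = 0
The feasible region has finitely many vertices and no improving ray; the minimum is 0 at (0, 0).

bounded optimum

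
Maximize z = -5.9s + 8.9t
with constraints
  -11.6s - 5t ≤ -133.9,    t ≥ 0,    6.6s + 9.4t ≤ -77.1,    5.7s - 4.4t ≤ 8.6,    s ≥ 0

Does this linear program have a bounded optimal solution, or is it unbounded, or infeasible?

infeasible

The boundaries -11.6s - 5t = -133.9 and 5.7s - 4.4t = 8.6 meet at (31608/3977, 66347/7954), but that point violates 6.6s + 9.4t ≤ -77.1. Every candidate vertex is excluded by some other constraint, so the feasible region is empty.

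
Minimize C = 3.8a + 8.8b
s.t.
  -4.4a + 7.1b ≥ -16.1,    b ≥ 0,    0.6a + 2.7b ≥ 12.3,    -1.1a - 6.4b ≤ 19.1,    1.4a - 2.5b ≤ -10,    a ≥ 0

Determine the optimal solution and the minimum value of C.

Vertices and C = 3.8a + 8.8b:
  (11125/106, 3327/53) → C = 504151/530
  (125/176, 387/88) → C = 36431/880
  (0, 41/9) → C = 1804/45
The feasible region is unbounded (it extends along (0, 1), (71, 44)), but C strictly increases along every unbounded feasible direction, so there is no improving ray and the minimum is attained at a vertex.

a = 0, b = 41/9, minimum C = 1804/45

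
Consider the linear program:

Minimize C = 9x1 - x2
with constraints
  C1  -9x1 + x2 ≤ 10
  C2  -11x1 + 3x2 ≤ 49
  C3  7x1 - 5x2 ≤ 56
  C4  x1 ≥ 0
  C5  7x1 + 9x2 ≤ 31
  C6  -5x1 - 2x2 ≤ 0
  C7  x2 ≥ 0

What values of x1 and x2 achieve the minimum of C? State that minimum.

x1 = 0, x2 = 31/9, minimum C = -31/9

The optimum lies where x1 = 0 and 7x1 + 9x2 = 31.
Solving simultaneously gives x1 = 0, x2 = 31/9.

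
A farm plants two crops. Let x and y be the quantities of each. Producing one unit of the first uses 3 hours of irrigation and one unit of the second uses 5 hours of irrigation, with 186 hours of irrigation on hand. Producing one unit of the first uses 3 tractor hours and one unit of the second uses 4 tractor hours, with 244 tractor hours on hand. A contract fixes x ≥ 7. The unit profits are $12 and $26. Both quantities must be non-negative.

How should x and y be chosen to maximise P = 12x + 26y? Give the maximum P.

x = 7, y = 33, maximum P = 942

Corner points and P = 12x + 26y:
  (62, 0) → P = 744
  (7, 0) → P = 84
  (7, 33) → P = 942

At the optimal vertex, 3x + 5y = 186 and x = 7.
Solving simultaneously gives x = 7, y = 33.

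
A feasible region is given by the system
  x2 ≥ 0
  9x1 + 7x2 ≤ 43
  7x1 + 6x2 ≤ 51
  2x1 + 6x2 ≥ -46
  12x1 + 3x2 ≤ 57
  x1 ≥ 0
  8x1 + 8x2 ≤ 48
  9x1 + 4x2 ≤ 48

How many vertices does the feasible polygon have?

The feasible vertices (each the meet of two boundaries and inside every other half-plane) are:
  (19/4, 0)
  (0, 0)
  (90/19, 1/19)
  (1/2, 11/2)
  (0, 6)

5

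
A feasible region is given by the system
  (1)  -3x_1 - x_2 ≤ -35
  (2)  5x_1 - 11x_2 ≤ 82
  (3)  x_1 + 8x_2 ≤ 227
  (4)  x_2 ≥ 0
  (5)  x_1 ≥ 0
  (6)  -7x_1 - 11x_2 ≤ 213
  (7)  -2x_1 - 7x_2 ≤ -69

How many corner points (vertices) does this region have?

The feasible vertices (each the meet of two boundaries and inside every other half-plane) are:
  (53/23, 646/23)
  (176/19, 137/19)
  (1051/17, 351/17)
  (1333/57, 181/57)

4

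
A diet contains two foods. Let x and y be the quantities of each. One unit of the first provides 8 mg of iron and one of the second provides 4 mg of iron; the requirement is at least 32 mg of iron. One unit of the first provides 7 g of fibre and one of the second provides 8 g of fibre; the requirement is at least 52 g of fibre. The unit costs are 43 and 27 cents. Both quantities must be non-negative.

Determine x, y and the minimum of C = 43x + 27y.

Feasible corners and C = 43x + 27y:
  (0, 8) → C = 216
  (52/7, 0) → C = 2236/7
  (4/3, 16/3) → C = 604/3
The feasible region is unbounded (it extends along (0, 1), (1, 0)), but C strictly increases along every unbounded feasible direction, so there is no improving ray and the minimum is attained at a vertex.

The binding constraints are 8x + 4y = 32 and 7x + 8y = 52.
Solving simultaneously gives x = 4/3, y = 16/3.

x = 4/3, y = 16/3, minimum C = 604/3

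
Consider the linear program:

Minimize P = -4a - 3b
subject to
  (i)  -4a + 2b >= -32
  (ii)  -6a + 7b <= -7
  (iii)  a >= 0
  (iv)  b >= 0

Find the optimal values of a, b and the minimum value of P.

Corner points and P = -4a - 3b:
  (105/8, 41/4) → P = -333/4
  (8, 0) → P = -32
  (7/6, 0) → P = -14/3

a = 105/8, b = 41/4, minimum P = -333/4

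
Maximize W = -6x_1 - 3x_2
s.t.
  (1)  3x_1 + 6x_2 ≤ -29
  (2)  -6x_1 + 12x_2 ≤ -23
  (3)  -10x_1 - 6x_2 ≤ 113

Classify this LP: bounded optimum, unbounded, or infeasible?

bounded optimum

Corner points and W = -6x_1 - 3x_2:
  (-35/12, -27/8) → W = 221/8
  (-203/26, -227/39) → W = 836/13
The feasible region has finitely many vertices and no improving ray; the maximum is 836/13 at (-203/26, -227/39).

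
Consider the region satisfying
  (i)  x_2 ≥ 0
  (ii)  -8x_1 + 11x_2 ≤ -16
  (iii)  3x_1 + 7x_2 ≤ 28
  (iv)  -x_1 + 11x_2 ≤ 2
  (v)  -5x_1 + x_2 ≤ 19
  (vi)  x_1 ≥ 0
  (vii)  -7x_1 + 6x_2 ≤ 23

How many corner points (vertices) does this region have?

4

The feasible vertices (each the meet of two boundaries and inside every other half-plane) are:
  (2, 0)
  (28/3, 0)
  (18/7, 32/77)
  (147/20, 17/20)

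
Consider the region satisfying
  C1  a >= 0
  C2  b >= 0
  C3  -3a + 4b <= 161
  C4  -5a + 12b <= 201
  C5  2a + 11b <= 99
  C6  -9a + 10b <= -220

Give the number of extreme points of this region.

3

Pairwise boundary intersections that survive every other constraint:
  (99/2, 0)
  (220/9, 0)
  (3410/119, 451/119)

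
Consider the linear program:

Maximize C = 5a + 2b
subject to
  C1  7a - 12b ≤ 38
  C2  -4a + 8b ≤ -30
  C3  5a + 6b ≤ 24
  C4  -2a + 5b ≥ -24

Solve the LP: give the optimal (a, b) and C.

a = -7, b = -29/4, maximum C = -99/2

Corner points and C = 5a + 2b:
  (-7, -29/4) → C = -99/2
  (-98/11, -92/11) → C = -674/11
  (-21/2, -9) → C = -141/2

The optimum lies where 7a - 12b = 38 and -4a + 8b = -30.
Solving simultaneously gives a = -7, b = -29/4.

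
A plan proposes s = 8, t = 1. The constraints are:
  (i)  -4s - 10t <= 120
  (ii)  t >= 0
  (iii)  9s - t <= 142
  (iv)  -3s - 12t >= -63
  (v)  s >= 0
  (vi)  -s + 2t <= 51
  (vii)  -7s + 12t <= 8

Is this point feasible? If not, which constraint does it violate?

feasible

(i): -42 ≤ 120 ✓
(ii): 1 ≥ 0 ✓
(iii): 71 ≤ 142 ✓
(iv): -36 ≥ -63 ✓
(v): 8 ≥ 0 ✓
(vi): -6 ≤ 51 ✓
(vii): -44 ≤ 8 ✓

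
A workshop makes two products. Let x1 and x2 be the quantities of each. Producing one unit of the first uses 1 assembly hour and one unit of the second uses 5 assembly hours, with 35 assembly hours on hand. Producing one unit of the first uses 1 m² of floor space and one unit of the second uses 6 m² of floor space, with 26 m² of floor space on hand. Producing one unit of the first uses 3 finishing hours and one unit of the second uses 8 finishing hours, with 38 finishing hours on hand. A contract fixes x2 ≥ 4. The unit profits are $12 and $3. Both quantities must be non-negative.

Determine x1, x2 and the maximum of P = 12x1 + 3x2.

x1 = 2, x2 = 4, maximum P = 36

Feasible corners and P = 12x1 + 3x2:
  (0, 13/3) → P = 13
  (0, 4) → P = 12
  (2, 4) → P = 36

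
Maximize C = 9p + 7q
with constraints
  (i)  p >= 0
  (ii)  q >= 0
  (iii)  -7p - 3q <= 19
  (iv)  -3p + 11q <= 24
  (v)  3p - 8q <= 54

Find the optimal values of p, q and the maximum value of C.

Vertices and C = 9p + 7q:
  (0, 0) → C = 0
  (0, 24/11) → C = 168/11
  (18, 0) → C = 162
  (262/3, 26) → C = 968

p = 262/3, q = 26, maximum C = 968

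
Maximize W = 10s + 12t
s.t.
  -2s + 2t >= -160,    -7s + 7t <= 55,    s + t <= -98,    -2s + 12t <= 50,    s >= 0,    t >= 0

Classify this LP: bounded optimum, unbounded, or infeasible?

infeasible

The boundaries -2s + 2t = -160 and -2s + 12t = 50 meet at (101, 21), but that point violates s + t ≤ -98. Every candidate vertex is excluded by some other constraint, so the feasible region is empty.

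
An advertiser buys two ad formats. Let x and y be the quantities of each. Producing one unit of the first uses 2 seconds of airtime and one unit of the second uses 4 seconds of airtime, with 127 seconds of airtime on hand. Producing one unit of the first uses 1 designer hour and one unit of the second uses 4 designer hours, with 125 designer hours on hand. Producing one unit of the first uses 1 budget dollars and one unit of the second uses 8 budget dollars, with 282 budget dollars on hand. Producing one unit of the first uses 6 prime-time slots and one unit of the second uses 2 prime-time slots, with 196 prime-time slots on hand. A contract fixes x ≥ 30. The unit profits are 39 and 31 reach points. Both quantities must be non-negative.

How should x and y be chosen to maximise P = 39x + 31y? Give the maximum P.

Corner points and P = 39x + 31y:
  (98/3, 0) → P = 1274
  (30, 0) → P = 1170
  (30, 8) → P = 1418

The binding constraints are 6x + 2y = 196 and x = 30.
Solving simultaneously gives x = 30, y = 8.

x = 30, y = 8, maximum P = 1418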